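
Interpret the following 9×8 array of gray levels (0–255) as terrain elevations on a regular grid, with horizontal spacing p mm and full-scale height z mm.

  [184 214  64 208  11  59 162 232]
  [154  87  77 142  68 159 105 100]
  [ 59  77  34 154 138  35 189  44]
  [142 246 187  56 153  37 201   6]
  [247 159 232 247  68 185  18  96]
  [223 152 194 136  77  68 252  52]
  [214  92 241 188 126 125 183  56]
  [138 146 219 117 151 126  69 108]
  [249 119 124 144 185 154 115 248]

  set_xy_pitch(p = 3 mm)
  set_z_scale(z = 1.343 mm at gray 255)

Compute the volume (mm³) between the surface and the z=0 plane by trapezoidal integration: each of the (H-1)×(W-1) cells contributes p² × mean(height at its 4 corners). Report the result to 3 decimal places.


357.550

height_mm = gray/255 × 1.343; cell vol = 3² × mean(4 corners)
unit = 3² × 1.343 / (4×255) = 0.01185 mm³ per gray-sum
row 0: Σ corner-gray over 7 cells = 3382  → 40.0767
row 1: Σ corner-gray over 7 cells = 2887  → 34.2109
row 2: Σ corner-gray over 7 cells = 3265  → 38.6902
row 3: Σ corner-gray over 7 cells = 4069  → 48.2176
row 4: Σ corner-gray over 7 cells = 4194  → 49.6989
row 5: Σ corner-gray over 7 cells = 4213  → 49.9240
row 6: Σ corner-gray over 7 cells = 4082  → 48.3717
row 7: Σ corner-gray over 7 cells = 4081  → 48.3598
Σ rows: total corner-gray = 30173  → 357.5500 mm³


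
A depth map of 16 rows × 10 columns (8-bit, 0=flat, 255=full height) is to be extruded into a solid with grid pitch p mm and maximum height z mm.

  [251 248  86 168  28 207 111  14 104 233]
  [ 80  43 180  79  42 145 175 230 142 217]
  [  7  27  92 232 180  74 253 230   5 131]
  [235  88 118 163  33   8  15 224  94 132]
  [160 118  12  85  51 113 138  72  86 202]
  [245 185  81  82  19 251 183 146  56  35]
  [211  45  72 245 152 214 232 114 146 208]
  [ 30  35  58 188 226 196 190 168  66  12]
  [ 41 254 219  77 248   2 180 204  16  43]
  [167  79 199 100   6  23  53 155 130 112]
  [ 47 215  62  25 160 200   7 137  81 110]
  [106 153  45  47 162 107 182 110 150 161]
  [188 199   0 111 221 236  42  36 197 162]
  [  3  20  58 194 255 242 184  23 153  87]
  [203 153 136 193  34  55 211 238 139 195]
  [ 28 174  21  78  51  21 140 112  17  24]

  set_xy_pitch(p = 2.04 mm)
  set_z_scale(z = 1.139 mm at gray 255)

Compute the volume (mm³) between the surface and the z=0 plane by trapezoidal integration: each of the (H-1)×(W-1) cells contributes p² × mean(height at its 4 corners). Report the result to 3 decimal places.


height_mm = gray/255 × 1.139; cell vol = 2.04² × mean(4 corners)
unit = 2.04² × 1.139 / (4×255) = 0.00464712 mm³ per gray-sum
row 0: Σ corner-gray over 9 cells = 4785  → 22.2365
row 1: Σ corner-gray over 9 cells = 4693  → 21.8089
row 2: Σ corner-gray over 9 cells = 4177  → 19.4110
row 3: Σ corner-gray over 9 cells = 3565  → 16.5670
row 4: Σ corner-gray over 9 cells = 3998  → 18.5792
row 5: Σ corner-gray over 9 cells = 5145  → 23.9094
row 6: Σ corner-gray over 9 cells = 5155  → 23.9559
row 7: Σ corner-gray over 9 cells = 4780  → 22.2132
row 8: Σ corner-gray over 9 cells = 4253  → 19.7642
row 9: Σ corner-gray over 9 cells = 3700  → 17.1943
row 10: Σ corner-gray over 9 cells = 4110  → 19.0997
row 11: Σ corner-gray over 9 cells = 4613  → 21.4372
row 12: Σ corner-gray over 9 cells = 4782  → 22.2225
row 13: Σ corner-gray over 9 cells = 5064  → 23.5330
row 14: Σ corner-gray over 9 cells = 3996  → 18.5699
Σ rows: total corner-gray = 66816  → 310.5020 mm³

310.502


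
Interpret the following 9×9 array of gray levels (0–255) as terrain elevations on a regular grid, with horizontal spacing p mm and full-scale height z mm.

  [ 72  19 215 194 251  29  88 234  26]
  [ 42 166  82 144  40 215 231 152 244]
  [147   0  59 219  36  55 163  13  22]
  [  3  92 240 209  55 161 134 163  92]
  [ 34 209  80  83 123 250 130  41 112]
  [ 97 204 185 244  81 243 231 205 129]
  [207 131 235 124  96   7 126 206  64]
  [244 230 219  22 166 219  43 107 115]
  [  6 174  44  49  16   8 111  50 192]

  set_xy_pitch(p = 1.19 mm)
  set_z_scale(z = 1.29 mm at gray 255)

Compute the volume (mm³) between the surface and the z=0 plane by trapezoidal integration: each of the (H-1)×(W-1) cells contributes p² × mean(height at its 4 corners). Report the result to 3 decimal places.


60.606

height_mm = gray/255 × 1.29; cell vol = 1.19² × mean(4 corners)
unit = 1.19² × 1.29 / (4×255) = 0.00179095 mm³ per gray-sum
row 0: Σ corner-gray over 8 cells = 4504  → 8.0664
row 1: Σ corner-gray over 8 cells = 3605  → 6.4564
row 2: Σ corner-gray over 8 cells = 3462  → 6.2003
row 3: Σ corner-gray over 8 cells = 4181  → 7.4880
row 4: Σ corner-gray over 8 cells = 4990  → 8.9368
row 5: Σ corner-gray over 8 cells = 5133  → 9.1929
row 6: Σ corner-gray over 8 cells = 4492  → 8.0449
row 7: Σ corner-gray over 8 cells = 3473  → 6.2200
Σ rows: total corner-gray = 33840  → 60.6057 mm³


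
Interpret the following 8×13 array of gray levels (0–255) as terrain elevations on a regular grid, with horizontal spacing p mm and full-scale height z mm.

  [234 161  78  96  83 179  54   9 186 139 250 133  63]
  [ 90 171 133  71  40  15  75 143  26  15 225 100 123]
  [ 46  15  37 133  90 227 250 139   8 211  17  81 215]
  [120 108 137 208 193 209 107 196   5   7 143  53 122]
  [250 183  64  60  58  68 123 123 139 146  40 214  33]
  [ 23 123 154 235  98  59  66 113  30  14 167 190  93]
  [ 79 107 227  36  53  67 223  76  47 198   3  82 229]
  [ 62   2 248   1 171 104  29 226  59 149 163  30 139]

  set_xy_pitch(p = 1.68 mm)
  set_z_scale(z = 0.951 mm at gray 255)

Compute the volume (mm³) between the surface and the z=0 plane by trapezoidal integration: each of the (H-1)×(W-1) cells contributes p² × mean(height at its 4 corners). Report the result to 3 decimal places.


height_mm = gray/255 × 0.951; cell vol = 1.68² × mean(4 corners)
unit = 1.68² × 0.951 / (4×255) = 0.00263147 mm³ per gray-sum
row 0: Σ corner-gray over 12 cells = 5274  → 13.8784
row 1: Σ corner-gray over 12 cells = 4918  → 12.9416
row 2: Σ corner-gray over 12 cells = 5651  → 14.8705
row 3: Σ corner-gray over 12 cells = 5693  → 14.9810
row 4: Σ corner-gray over 12 cells = 5333  → 14.0336
row 5: Σ corner-gray over 12 cells = 5160  → 13.5784
row 6: Σ corner-gray over 12 cells = 5111  → 13.4495
Σ rows: total corner-gray = 37140  → 97.7329 mm³

97.733


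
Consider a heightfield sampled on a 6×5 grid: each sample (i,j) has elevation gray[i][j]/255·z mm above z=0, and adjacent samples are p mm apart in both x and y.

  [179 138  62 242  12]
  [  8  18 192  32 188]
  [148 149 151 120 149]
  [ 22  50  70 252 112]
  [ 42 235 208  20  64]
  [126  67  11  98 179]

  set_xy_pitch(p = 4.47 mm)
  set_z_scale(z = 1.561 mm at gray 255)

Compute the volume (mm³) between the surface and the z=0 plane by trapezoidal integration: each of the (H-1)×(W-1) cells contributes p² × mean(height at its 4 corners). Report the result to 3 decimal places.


280.895

height_mm = gray/255 × 1.561; cell vol = 4.47² × mean(4 corners)
unit = 4.47² × 1.561 / (4×255) = 0.0305786 mm³ per gray-sum
row 0: Σ corner-gray over 4 cells = 1755  → 53.6655
row 1: Σ corner-gray over 4 cells = 1817  → 55.5613
row 2: Σ corner-gray over 4 cells = 2015  → 61.6159
row 3: Σ corner-gray over 4 cells = 1910  → 58.4052
row 4: Σ corner-gray over 4 cells = 1689  → 51.6473
Σ rows: total corner-gray = 9186  → 280.8951 mm³


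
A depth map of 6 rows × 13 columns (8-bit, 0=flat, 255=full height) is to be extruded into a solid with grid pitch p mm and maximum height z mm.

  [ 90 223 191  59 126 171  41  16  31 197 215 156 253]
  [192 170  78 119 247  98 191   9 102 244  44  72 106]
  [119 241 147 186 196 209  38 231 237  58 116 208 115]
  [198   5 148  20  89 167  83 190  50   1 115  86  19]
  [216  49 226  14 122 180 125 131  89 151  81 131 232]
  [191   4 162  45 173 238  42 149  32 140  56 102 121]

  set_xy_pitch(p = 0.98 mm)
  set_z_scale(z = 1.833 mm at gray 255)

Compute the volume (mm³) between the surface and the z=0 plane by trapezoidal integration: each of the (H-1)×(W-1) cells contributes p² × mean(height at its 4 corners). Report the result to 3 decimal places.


height_mm = gray/255 × 1.833; cell vol = 0.98² × mean(4 corners)
unit = 0.98² × 1.833 / (4×255) = 0.0017259 mm³ per gray-sum
row 0: Σ corner-gray over 12 cells = 6241  → 10.7713
row 1: Σ corner-gray over 12 cells = 7014  → 12.1054
row 2: Σ corner-gray over 12 cells = 6093  → 10.5159
row 3: Σ corner-gray over 12 cells = 5171  → 8.9246
row 4: Σ corner-gray over 12 cells = 5644  → 9.7410
Σ rows: total corner-gray = 30163  → 52.0582 mm³

52.058


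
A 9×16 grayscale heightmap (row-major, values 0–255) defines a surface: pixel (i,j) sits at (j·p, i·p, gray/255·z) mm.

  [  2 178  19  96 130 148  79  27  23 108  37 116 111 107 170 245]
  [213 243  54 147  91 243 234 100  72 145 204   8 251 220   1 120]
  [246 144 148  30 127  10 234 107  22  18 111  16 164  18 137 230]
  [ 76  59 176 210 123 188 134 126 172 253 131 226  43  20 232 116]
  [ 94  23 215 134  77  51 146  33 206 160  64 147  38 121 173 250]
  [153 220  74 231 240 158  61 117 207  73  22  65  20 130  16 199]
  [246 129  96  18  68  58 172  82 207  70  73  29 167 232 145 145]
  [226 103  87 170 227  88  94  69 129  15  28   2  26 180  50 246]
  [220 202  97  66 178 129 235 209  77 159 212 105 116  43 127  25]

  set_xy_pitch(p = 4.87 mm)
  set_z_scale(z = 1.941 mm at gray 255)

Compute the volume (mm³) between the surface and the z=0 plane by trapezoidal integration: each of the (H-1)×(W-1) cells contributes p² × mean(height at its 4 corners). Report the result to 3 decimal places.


2614.579

height_mm = gray/255 × 1.941; cell vol = 4.87² × mean(4 corners)
unit = 4.87² × 1.941 / (4×255) = 0.0451319 mm³ per gray-sum
row 0: Σ corner-gray over 15 cells = 7304  → 329.6431
row 1: Σ corner-gray over 15 cells = 7407  → 334.2917
row 2: Σ corner-gray over 15 cells = 7426  → 335.1492
row 3: Σ corner-gray over 15 cells = 7898  → 356.4515
row 4: Σ corner-gray over 15 cells = 7140  → 322.2415
row 5: Σ corner-gray over 15 cells = 7103  → 320.5716
row 6: Σ corner-gray over 15 cells = 6491  → 292.9509
row 7: Σ corner-gray over 15 cells = 7163  → 323.2796
Σ rows: total corner-gray = 57932  → 2614.5792 mm³


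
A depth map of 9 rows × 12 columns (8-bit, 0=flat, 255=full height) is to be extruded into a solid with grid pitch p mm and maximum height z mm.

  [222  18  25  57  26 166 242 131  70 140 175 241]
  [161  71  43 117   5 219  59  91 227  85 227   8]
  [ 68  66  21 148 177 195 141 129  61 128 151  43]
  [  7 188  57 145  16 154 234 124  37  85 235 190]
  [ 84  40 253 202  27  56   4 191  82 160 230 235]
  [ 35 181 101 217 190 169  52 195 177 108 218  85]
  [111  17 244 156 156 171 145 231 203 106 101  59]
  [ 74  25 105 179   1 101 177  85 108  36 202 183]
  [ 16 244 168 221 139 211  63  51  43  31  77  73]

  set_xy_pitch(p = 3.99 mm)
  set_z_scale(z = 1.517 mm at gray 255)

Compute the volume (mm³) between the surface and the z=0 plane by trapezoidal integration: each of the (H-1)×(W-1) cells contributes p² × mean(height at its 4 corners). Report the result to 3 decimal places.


height_mm = gray/255 × 1.517; cell vol = 3.99² × mean(4 corners)
unit = 3.99² × 1.517 / (4×255) = 0.0236772 mm³ per gray-sum
row 0: Σ corner-gray over 11 cells = 5020  → 118.8598
row 1: Σ corner-gray over 11 cells = 5002  → 118.4336
row 2: Σ corner-gray over 11 cells = 5292  → 125.3000
row 3: Σ corner-gray over 11 cells = 5556  → 131.5508
row 4: Σ corner-gray over 11 cells = 6145  → 145.4967
row 5: Σ corner-gray over 11 cells = 6566  → 155.4648
row 6: Σ corner-gray over 11 cells = 5525  → 130.8168
row 7: Σ corner-gray over 11 cells = 4880  → 115.5450
Σ rows: total corner-gray = 43986  → 1041.4674 mm³

1041.467


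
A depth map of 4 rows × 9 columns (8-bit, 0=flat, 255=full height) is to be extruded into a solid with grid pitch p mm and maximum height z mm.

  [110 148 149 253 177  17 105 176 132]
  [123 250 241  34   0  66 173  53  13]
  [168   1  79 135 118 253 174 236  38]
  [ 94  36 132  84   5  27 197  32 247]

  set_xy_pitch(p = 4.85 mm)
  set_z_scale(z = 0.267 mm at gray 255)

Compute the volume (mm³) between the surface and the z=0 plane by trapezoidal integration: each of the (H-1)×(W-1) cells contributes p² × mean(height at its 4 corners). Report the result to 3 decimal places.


height_mm = gray/255 × 0.267; cell vol = 4.85² × mean(4 corners)
unit = 4.85² × 0.267 / (4×255) = 0.00615736 mm³ per gray-sum
row 0: Σ corner-gray over 8 cells = 4062  → 25.0112
row 1: Σ corner-gray over 8 cells = 3968  → 24.4324
row 2: Σ corner-gray over 8 cells = 3565  → 21.9510
Σ rows: total corner-gray = 11595  → 71.3946 mm³

71.395


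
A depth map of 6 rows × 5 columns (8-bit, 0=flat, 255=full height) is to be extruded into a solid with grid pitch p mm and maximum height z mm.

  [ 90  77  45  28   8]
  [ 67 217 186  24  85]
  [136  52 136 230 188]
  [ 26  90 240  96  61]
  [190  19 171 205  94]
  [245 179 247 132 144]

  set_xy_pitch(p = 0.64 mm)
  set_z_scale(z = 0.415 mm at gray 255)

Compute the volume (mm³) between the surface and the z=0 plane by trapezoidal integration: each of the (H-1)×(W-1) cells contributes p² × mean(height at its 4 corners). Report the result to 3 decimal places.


height_mm = gray/255 × 0.415; cell vol = 0.64² × mean(4 corners)
unit = 0.64² × 0.415 / (4×255) = 0.000166651 mm³ per gray-sum
row 0: Σ corner-gray over 4 cells = 1404  → 0.2340
row 1: Σ corner-gray over 4 cells = 2166  → 0.3610
row 2: Σ corner-gray over 4 cells = 2099  → 0.3498
row 3: Σ corner-gray over 4 cells = 2013  → 0.3355
row 4: Σ corner-gray over 4 cells = 2579  → 0.4298
Σ rows: total corner-gray = 10261  → 1.7100 mm³

1.710


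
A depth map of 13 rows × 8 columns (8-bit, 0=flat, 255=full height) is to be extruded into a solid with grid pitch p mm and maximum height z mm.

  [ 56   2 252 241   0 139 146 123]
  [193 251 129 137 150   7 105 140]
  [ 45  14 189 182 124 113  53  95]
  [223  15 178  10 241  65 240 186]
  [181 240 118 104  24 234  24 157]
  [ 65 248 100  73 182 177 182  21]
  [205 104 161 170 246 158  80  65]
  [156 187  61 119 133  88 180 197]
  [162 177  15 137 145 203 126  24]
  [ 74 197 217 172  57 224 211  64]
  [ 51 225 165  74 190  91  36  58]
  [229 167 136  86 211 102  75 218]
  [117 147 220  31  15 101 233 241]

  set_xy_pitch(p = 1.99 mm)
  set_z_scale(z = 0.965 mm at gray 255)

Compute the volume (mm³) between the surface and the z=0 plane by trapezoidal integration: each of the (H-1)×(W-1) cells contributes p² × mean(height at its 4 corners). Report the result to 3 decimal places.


height_mm = gray/255 × 0.965; cell vol = 1.99² × mean(4 corners)
unit = 1.99² × 0.965 / (4×255) = 0.00374657 mm³ per gray-sum
row 0: Σ corner-gray over 7 cells = 3630  → 13.6000
row 1: Σ corner-gray over 7 cells = 3381  → 12.6671
row 2: Σ corner-gray over 7 cells = 3397  → 12.7271
row 3: Σ corner-gray over 7 cells = 3733  → 13.9859
row 4: Σ corner-gray over 7 cells = 3836  → 14.3718
row 5: Σ corner-gray over 7 cells = 4118  → 15.4284
row 6: Σ corner-gray over 7 cells = 3997  → 14.9750
row 7: Σ corner-gray over 7 cells = 3681  → 13.7911
row 8: Σ corner-gray over 7 cells = 4086  → 15.3085
row 9: Σ corner-gray over 7 cells = 3965  → 14.8551
row 10: Σ corner-gray over 7 cells = 3672  → 13.7574
row 11: Σ corner-gray over 7 cells = 3853  → 14.4355
Σ rows: total corner-gray = 45349  → 169.9030 mm³

169.903


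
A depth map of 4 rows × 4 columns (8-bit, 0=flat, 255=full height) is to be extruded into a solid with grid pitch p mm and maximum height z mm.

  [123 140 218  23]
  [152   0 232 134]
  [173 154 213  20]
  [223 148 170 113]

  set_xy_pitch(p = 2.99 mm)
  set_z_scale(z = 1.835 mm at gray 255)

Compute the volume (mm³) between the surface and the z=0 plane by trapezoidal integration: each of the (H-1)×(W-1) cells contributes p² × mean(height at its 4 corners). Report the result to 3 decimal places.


height_mm = gray/255 × 1.835; cell vol = 2.99² × mean(4 corners)
unit = 2.99² × 1.835 / (4×255) = 0.0160834 mm³ per gray-sum
row 0: Σ corner-gray over 3 cells = 1612  → 25.9265
row 1: Σ corner-gray over 3 cells = 1677  → 26.9719
row 2: Σ corner-gray over 3 cells = 1899  → 30.5424
Σ rows: total corner-gray = 5188  → 83.4408 mm³

83.441


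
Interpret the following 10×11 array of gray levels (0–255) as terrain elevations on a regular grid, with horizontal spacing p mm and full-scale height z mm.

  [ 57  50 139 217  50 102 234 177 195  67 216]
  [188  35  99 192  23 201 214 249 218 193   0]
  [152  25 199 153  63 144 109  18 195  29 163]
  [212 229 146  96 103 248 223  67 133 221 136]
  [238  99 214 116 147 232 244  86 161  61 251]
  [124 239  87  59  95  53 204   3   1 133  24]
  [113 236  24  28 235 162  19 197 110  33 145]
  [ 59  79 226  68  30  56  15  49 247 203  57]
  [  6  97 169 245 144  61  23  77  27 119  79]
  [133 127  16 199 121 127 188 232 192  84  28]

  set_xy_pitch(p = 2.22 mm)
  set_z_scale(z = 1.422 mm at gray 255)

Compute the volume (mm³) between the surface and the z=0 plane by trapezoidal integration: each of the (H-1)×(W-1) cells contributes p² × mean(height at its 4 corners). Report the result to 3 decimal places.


312.716

height_mm = gray/255 × 1.422; cell vol = 2.22² × mean(4 corners)
unit = 2.22² × 1.422 / (4×255) = 0.00687077 mm³ per gray-sum
row 0: Σ corner-gray over 10 cells = 5771  → 39.6512
row 1: Σ corner-gray over 10 cells = 5221  → 35.8723
row 2: Σ corner-gray over 10 cells = 5465  → 37.5488
row 3: Σ corner-gray over 10 cells = 6489  → 44.5844
row 4: Σ corner-gray over 10 cells = 5105  → 35.0753
row 5: Σ corner-gray over 10 cells = 4242  → 29.1458
row 6: Σ corner-gray over 10 cells = 4408  → 30.2864
row 7: Σ corner-gray over 10 cells = 4071  → 27.9709
row 8: Σ corner-gray over 10 cells = 4742  → 32.5812
Σ rows: total corner-gray = 45514  → 312.7162 mm³


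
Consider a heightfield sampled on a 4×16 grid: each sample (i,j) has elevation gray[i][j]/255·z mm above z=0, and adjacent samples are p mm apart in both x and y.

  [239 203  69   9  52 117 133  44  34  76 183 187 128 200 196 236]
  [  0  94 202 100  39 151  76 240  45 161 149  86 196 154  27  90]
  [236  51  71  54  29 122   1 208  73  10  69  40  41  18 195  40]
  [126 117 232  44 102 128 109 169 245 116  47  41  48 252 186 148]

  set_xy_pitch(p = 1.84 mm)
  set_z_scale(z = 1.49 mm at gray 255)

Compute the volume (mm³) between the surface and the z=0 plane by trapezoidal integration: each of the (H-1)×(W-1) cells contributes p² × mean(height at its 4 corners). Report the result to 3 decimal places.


95.070

height_mm = gray/255 × 1.49; cell vol = 1.84² × mean(4 corners)
unit = 1.84² × 1.49 / (4×255) = 0.00494563 mm³ per gray-sum
row 0: Σ corner-gray over 15 cells = 7267  → 35.9399
row 1: Σ corner-gray over 15 cells = 5770  → 28.5363
row 2: Σ corner-gray over 15 cells = 6186  → 30.5937
Σ rows: total corner-gray = 19223  → 95.0699 mm³


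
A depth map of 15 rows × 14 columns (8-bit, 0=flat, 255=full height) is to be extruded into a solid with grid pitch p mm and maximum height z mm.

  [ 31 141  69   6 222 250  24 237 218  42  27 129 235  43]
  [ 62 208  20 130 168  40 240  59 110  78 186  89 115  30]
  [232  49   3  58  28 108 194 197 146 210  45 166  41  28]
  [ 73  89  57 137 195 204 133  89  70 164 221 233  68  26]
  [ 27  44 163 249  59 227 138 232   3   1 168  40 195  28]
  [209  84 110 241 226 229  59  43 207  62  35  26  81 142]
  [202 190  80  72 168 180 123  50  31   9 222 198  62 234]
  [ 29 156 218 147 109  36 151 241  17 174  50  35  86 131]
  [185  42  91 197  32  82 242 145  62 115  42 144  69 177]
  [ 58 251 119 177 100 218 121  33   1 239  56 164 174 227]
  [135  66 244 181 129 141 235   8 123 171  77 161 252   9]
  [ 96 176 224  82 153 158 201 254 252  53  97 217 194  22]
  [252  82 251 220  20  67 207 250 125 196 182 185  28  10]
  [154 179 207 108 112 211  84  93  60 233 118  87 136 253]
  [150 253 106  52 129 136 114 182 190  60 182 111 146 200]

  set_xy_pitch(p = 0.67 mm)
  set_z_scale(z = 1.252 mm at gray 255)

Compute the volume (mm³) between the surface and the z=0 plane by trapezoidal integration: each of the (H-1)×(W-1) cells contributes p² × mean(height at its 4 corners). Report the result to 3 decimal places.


51.867

height_mm = gray/255 × 1.252; cell vol = 0.67² × mean(4 corners)
unit = 0.67² × 1.252 / (4×255) = 0.000551003 mm³ per gray-sum
row 0: Σ corner-gray over 13 cells = 6252  → 3.4449
row 1: Σ corner-gray over 13 cells = 5728  → 3.1561
row 2: Σ corner-gray over 13 cells = 6169  → 3.3991
row 3: Σ corner-gray over 13 cells = 6512  → 3.5881
row 4: Σ corner-gray over 13 cells = 6250  → 3.4438
row 5: Σ corner-gray over 13 cells = 6363  → 3.5060
row 6: Σ corner-gray over 13 cells = 6206  → 3.4195
row 7: Σ corner-gray over 13 cells = 5888  → 3.2443
row 8: Σ corner-gray over 13 cells = 6479  → 3.5699
row 9: Σ corner-gray over 13 cells = 7311  → 4.0284
row 10: Σ corner-gray over 13 cells = 7960  → 4.3860
row 11: Σ corner-gray over 13 cells = 8128  → 4.4786
row 12: Σ corner-gray over 13 cells = 7551  → 4.1606
row 13: Σ corner-gray over 13 cells = 7335  → 4.0416
Σ rows: total corner-gray = 94132  → 51.8670 mm³


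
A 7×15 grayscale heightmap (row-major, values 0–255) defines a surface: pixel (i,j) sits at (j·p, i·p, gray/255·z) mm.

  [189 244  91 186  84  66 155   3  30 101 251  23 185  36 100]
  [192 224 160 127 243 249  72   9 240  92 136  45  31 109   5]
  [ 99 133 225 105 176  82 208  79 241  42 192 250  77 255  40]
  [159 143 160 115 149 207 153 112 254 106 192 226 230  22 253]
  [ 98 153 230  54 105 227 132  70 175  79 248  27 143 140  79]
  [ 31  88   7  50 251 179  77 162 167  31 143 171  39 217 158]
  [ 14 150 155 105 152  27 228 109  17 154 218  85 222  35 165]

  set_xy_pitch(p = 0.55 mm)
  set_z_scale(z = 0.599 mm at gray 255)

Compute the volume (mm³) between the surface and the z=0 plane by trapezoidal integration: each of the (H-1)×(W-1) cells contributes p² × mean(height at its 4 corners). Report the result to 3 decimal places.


8.147

height_mm = gray/255 × 0.599; cell vol = 0.55² × mean(4 corners)
unit = 0.55² × 0.599 / (4×255) = 0.000177645 mm³ per gray-sum
row 0: Σ corner-gray over 14 cells = 6870  → 1.2204
row 1: Σ corner-gray over 14 cells = 7940  → 1.4105
row 2: Σ corner-gray over 14 cells = 8819  → 1.5666
row 3: Σ corner-gray over 14 cells = 8293  → 1.4732
row 4: Σ corner-gray over 14 cells = 7096  → 1.2606
row 5: Σ corner-gray over 14 cells = 6846  → 1.2162
Σ rows: total corner-gray = 45864  → 8.1475 mm³


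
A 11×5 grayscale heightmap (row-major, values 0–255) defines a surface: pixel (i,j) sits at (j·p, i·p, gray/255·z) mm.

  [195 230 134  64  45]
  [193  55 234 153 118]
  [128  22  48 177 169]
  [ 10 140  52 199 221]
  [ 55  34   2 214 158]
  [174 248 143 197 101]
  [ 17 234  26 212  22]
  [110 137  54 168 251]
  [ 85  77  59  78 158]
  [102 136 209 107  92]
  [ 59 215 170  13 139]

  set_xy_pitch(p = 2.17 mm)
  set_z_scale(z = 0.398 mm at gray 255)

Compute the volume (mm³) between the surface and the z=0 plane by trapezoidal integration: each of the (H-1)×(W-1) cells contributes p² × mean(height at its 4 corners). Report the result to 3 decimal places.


height_mm = gray/255 × 0.398; cell vol = 2.17² × mean(4 corners)
unit = 2.17² × 0.398 / (4×255) = 0.00183739 mm³ per gray-sum
row 0: Σ corner-gray over 4 cells = 2291  → 4.2095
row 1: Σ corner-gray over 4 cells = 1986  → 3.6491
row 2: Σ corner-gray over 4 cells = 1804  → 3.3147
row 3: Σ corner-gray over 4 cells = 1726  → 3.1713
row 4: Σ corner-gray over 4 cells = 2164  → 3.9761
row 5: Σ corner-gray over 4 cells = 2434  → 4.4722
row 6: Σ corner-gray over 4 cells = 2062  → 3.7887
row 7: Σ corner-gray over 4 cells = 1750  → 3.2154
row 8: Σ corner-gray over 4 cells = 1769  → 3.2504
row 9: Σ corner-gray over 4 cells = 2092  → 3.8438
Σ rows: total corner-gray = 20078  → 36.8912 mm³

36.891


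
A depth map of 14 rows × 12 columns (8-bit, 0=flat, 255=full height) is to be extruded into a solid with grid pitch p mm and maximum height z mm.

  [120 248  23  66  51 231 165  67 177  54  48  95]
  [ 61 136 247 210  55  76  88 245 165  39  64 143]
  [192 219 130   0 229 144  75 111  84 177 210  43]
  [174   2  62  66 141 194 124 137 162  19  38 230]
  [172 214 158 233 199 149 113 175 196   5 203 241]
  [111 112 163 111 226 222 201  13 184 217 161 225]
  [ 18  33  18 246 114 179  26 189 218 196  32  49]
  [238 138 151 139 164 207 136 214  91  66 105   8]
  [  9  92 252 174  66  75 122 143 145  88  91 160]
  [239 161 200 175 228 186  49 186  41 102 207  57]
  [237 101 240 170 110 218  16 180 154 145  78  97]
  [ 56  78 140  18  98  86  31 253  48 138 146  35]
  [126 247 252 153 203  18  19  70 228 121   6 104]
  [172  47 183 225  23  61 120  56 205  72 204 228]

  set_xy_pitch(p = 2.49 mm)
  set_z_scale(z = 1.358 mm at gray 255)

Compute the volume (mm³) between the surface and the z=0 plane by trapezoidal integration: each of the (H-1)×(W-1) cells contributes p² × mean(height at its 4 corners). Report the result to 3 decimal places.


height_mm = gray/255 × 1.358; cell vol = 2.49² × mean(4 corners)
unit = 2.49² × 1.358 / (4×255) = 0.00825464 mm³ per gray-sum
row 0: Σ corner-gray over 11 cells = 5329  → 43.9890
row 1: Σ corner-gray over 11 cells = 5847  → 48.2649
row 2: Σ corner-gray over 11 cells = 5287  → 43.6423
row 3: Σ corner-gray over 11 cells = 5997  → 49.5031
row 4: Σ corner-gray over 11 cells = 7259  → 59.9205
row 5: Σ corner-gray over 11 cells = 6125  → 50.5597
row 6: Σ corner-gray over 11 cells = 5637  → 46.5314
row 7: Σ corner-gray over 11 cells = 5733  → 47.3239
row 8: Σ corner-gray over 11 cells = 6031  → 49.7838
row 9: Σ corner-gray over 11 cells = 6524  → 53.8533
row 10: Σ corner-gray over 11 cells = 5321  → 43.9230
row 11: Σ corner-gray over 11 cells = 5027  → 41.4961
row 12: Σ corner-gray over 11 cells = 5656  → 46.6883
Σ rows: total corner-gray = 75773  → 625.4791 mm³

625.479


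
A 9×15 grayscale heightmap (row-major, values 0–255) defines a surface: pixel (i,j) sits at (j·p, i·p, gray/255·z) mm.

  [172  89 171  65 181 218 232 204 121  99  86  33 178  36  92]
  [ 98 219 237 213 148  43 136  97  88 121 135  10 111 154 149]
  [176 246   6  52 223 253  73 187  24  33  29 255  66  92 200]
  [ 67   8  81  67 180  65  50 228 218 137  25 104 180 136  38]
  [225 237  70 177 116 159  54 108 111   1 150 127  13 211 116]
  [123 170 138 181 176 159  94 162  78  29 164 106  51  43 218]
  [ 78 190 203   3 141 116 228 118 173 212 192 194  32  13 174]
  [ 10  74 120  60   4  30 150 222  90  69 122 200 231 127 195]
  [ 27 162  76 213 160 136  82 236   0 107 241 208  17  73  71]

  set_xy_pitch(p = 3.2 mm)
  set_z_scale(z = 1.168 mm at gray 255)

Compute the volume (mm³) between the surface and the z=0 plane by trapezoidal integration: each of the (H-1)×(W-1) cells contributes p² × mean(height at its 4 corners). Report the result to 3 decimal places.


650.313

height_mm = gray/255 × 1.168; cell vol = 3.2² × mean(4 corners)
unit = 3.2² × 1.168 / (4×255) = 0.0117258 mm³ per gray-sum
row 0: Σ corner-gray over 14 cells = 7361  → 86.3136
row 1: Σ corner-gray over 14 cells = 7125  → 83.5464
row 2: Σ corner-gray over 14 cells = 6517  → 76.4171
row 3: Σ corner-gray over 14 cells = 6472  → 75.8894
row 4: Σ corner-gray over 14 cells = 6852  → 80.3452
row 5: Σ corner-gray over 14 cells = 7325  → 85.8915
row 6: Σ corner-gray over 14 cells = 7085  → 83.0773
row 7: Σ corner-gray over 14 cells = 6723  → 78.8326
Σ rows: total corner-gray = 55460  → 650.3131 mm³


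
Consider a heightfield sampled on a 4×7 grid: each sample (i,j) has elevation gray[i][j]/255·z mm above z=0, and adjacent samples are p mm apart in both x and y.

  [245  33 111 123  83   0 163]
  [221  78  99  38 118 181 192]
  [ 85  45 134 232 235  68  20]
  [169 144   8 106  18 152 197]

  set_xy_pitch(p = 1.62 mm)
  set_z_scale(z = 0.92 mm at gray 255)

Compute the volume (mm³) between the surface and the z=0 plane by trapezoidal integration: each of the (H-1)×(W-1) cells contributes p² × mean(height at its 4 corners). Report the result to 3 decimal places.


height_mm = gray/255 × 0.92; cell vol = 1.62² × mean(4 corners)
unit = 1.62² × 0.92 / (4×255) = 0.00236711 mm³ per gray-sum
row 0: Σ corner-gray over 6 cells = 2549  → 6.0338
row 1: Σ corner-gray over 6 cells = 2974  → 7.0398
row 2: Σ corner-gray over 6 cells = 2755  → 6.5214
Σ rows: total corner-gray = 8278  → 19.5949 mm³

19.595


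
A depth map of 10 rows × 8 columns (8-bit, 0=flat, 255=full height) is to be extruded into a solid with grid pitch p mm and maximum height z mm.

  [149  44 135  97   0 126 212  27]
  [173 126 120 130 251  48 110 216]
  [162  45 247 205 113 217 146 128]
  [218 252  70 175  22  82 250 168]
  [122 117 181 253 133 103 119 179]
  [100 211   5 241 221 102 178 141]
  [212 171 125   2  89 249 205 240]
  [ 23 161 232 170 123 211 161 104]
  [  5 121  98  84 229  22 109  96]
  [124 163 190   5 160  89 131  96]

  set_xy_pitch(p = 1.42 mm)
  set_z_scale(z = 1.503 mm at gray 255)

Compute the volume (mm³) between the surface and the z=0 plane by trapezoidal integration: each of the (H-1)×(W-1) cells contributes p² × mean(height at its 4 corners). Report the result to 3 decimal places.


height_mm = gray/255 × 1.503; cell vol = 1.42² × mean(4 corners)
unit = 1.42² × 1.503 / (4×255) = 0.00297122 mm³ per gray-sum
row 0: Σ corner-gray over 7 cells = 3363  → 9.9922
row 1: Σ corner-gray over 7 cells = 4195  → 12.4643
row 2: Σ corner-gray over 7 cells = 4324  → 12.8476
row 3: Σ corner-gray over 7 cells = 4201  → 12.4821
row 4: Σ corner-gray over 7 cells = 4270  → 12.6871
row 5: Σ corner-gray over 7 cells = 4291  → 12.7495
row 6: Σ corner-gray over 7 cells = 4377  → 13.0051
row 7: Σ corner-gray over 7 cells = 3670  → 10.9044
row 8: Σ corner-gray over 7 cells = 3123  → 9.2791
Σ rows: total corner-gray = 35814  → 106.4114 mm³

106.411


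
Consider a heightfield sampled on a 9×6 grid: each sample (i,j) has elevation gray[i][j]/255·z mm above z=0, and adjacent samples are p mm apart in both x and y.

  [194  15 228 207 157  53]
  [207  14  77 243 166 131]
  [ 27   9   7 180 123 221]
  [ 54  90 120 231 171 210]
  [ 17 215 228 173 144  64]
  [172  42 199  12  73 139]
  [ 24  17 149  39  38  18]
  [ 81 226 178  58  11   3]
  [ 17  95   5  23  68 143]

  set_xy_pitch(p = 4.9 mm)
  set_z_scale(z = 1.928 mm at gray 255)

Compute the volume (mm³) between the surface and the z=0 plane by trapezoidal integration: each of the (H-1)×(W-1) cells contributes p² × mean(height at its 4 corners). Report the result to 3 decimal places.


801.974

height_mm = gray/255 × 1.928; cell vol = 4.9² × mean(4 corners)
unit = 4.9² × 1.928 / (4×255) = 0.0453836 mm³ per gray-sum
row 0: Σ corner-gray over 5 cells = 2799  → 127.0287
row 1: Σ corner-gray over 5 cells = 2224  → 100.9331
row 2: Σ corner-gray over 5 cells = 2374  → 107.7407
row 3: Σ corner-gray over 5 cells = 3089  → 140.1900
row 4: Σ corner-gray over 5 cells = 2564  → 116.3636
row 5: Σ corner-gray over 5 cells = 1491  → 67.6670
row 6: Σ corner-gray over 5 cells = 1558  → 70.7077
row 7: Σ corner-gray over 5 cells = 1572  → 71.3430
Σ rows: total corner-gray = 17671  → 801.9737 mm³


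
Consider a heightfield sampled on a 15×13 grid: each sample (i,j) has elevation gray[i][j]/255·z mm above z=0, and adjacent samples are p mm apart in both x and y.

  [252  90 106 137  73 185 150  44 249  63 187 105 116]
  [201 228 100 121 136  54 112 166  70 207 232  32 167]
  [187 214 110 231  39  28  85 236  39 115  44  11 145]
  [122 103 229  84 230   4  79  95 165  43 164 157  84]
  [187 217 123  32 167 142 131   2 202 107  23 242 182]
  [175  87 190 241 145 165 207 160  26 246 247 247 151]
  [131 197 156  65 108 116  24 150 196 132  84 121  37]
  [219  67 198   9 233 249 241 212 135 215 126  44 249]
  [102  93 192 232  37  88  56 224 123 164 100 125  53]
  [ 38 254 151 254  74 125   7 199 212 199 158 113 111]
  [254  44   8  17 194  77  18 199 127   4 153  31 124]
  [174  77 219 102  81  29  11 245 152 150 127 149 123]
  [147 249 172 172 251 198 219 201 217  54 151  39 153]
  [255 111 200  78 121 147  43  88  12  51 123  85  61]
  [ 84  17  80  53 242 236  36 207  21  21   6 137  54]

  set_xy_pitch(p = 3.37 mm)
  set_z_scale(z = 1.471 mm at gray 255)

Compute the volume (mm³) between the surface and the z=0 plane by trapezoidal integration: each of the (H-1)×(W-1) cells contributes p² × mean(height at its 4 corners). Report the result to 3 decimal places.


1443.333

height_mm = gray/255 × 1.471; cell vol = 3.37² × mean(4 corners)
unit = 3.37² × 1.471 / (4×255) = 0.0163784 mm³ per gray-sum
row 0: Σ corner-gray over 12 cells = 6430  → 105.3133
row 1: Σ corner-gray over 12 cells = 5920  → 96.9603
row 2: Σ corner-gray over 12 cells = 5548  → 90.8675
row 3: Σ corner-gray over 12 cells = 6057  → 99.2042
row 4: Σ corner-gray over 12 cells = 7393  → 121.0857
row 5: Σ corner-gray over 12 cells = 7114  → 116.5162
row 6: Σ corner-gray over 12 cells = 6792  → 111.2423
row 7: Σ corner-gray over 12 cells = 6949  → 113.8137
row 8: Σ corner-gray over 12 cells = 6664  → 109.1459
row 9: Σ corner-gray over 12 cells = 5763  → 94.3889
row 10: Σ corner-gray over 12 cells = 5103  → 83.5791
row 11: Σ corner-gray over 12 cells = 7127  → 116.7291
row 12: Σ corner-gray over 12 cells = 6580  → 107.7701
row 13: Σ corner-gray over 12 cells = 4684  → 76.7166
Σ rows: total corner-gray = 88124  → 1443.3329 mm³


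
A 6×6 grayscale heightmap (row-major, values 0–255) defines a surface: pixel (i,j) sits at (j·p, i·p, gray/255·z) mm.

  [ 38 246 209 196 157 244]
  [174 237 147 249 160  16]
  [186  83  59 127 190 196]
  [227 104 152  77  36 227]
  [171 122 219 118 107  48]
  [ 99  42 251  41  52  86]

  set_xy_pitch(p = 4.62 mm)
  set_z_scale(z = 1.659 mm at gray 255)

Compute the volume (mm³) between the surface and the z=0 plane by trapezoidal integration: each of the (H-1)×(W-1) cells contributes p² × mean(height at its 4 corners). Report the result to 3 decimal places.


height_mm = gray/255 × 1.659; cell vol = 4.62² × mean(4 corners)
unit = 4.62² × 1.659 / (4×255) = 0.034716 mm³ per gray-sum
row 0: Σ corner-gray over 5 cells = 3674  → 127.5467
row 1: Σ corner-gray over 5 cells = 3076  → 106.7865
row 2: Σ corner-gray over 5 cells = 2492  → 86.5124
row 3: Σ corner-gray over 5 cells = 2543  → 88.2829
row 4: Σ corner-gray over 5 cells = 2308  → 80.1246
Σ rows: total corner-gray = 14093  → 489.2531 mm³

489.253


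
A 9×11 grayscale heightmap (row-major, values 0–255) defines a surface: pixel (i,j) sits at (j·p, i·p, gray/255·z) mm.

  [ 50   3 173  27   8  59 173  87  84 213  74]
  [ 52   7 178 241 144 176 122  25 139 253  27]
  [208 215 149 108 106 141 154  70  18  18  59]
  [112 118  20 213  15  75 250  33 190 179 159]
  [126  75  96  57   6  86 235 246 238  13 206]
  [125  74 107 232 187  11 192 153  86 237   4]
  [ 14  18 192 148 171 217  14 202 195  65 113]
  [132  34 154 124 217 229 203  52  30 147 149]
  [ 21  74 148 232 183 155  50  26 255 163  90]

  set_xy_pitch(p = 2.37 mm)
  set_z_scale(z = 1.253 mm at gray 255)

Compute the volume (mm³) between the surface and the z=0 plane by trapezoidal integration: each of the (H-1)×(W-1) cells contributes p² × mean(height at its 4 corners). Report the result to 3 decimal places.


274.847

height_mm = gray/255 × 1.253; cell vol = 2.37² × mean(4 corners)
unit = 2.37² × 1.253 / (4×255) = 0.00689998 mm³ per gray-sum
row 0: Σ corner-gray over 10 cells = 4427  → 30.5462
row 1: Σ corner-gray over 10 cells = 4874  → 33.6305
row 2: Σ corner-gray over 10 cells = 4682  → 32.3057
row 3: Σ corner-gray over 10 cells = 4893  → 33.7616
row 4: Σ corner-gray over 10 cells = 5123  → 35.3486
row 5: Σ corner-gray over 10 cells = 5258  → 36.2801
row 6: Σ corner-gray over 10 cells = 5232  → 36.1007
row 7: Σ corner-gray over 10 cells = 5344  → 36.8735
Σ rows: total corner-gray = 39833  → 274.8468 mm³


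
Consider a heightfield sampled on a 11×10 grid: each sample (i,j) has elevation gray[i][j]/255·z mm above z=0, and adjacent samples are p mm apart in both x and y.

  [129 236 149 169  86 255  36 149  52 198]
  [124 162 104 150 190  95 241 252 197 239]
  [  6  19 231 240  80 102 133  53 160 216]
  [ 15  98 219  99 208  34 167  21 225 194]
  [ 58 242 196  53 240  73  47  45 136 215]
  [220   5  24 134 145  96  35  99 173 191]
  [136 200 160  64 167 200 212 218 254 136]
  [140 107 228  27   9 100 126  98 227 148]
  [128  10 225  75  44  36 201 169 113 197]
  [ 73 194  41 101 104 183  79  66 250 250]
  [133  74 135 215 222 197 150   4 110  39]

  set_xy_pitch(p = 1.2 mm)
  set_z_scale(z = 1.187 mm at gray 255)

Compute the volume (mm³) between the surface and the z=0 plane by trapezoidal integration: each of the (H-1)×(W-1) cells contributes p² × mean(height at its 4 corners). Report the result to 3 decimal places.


height_mm = gray/255 × 1.187; cell vol = 1.2² × mean(4 corners)
unit = 1.2² × 1.187 / (4×255) = 0.00167576 mm³ per gray-sum
row 0: Σ corner-gray over 9 cells = 5736  → 9.6122
row 1: Σ corner-gray over 9 cells = 5403  → 9.0542
row 2: Σ corner-gray over 9 cells = 4609  → 7.7236
row 3: Σ corner-gray over 9 cells = 4688  → 7.8560
row 4: Σ corner-gray over 9 cells = 4170  → 6.9879
row 5: Σ corner-gray over 9 cells = 5055  → 8.4710
row 6: Σ corner-gray over 9 cells = 5354  → 8.9720
row 7: Σ corner-gray over 9 cells = 4203  → 7.0432
row 8: Σ corner-gray over 9 cells = 4430  → 7.4236
row 9: Σ corner-gray over 9 cells = 4745  → 7.9515
Σ rows: total corner-gray = 48393  → 81.0953 mm³

81.095


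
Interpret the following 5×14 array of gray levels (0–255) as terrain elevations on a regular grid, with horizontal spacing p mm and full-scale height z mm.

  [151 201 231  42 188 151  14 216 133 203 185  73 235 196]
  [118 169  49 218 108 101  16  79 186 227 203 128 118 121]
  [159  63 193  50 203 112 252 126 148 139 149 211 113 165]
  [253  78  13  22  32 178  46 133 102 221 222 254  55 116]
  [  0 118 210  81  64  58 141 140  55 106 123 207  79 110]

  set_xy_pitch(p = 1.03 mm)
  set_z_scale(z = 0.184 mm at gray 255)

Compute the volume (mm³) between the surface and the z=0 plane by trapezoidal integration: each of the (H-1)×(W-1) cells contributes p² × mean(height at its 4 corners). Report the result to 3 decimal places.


height_mm = gray/255 × 0.184; cell vol = 1.03² × mean(4 corners)
unit = 1.03² × 0.184 / (4×255) = 0.000191378 mm³ per gray-sum
row 0: Σ corner-gray over 13 cells = 7534  → 1.4418
row 1: Σ corner-gray over 13 cells = 7285  → 1.3942
row 2: Σ corner-gray over 13 cells = 6923  → 1.3249
row 3: Σ corner-gray over 13 cells = 5955  → 1.1397
Σ rows: total corner-gray = 27697  → 5.3006 mm³

5.301


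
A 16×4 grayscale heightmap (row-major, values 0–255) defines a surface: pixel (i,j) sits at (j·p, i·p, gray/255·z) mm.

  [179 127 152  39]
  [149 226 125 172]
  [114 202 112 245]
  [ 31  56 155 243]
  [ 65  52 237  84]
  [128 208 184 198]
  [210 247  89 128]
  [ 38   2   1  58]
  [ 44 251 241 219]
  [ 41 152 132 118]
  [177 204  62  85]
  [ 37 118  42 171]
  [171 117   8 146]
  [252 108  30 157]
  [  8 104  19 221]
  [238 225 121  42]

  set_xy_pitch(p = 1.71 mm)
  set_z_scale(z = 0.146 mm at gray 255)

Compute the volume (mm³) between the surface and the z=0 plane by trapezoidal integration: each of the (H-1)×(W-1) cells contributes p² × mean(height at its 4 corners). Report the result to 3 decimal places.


9.670

height_mm = gray/255 × 0.146; cell vol = 1.71² × mean(4 corners)
unit = 1.71² × 0.146 / (4×255) = 0.000418548 mm³ per gray-sum
row 0: Σ corner-gray over 3 cells = 1799  → 0.7530
row 1: Σ corner-gray over 3 cells = 2010  → 0.8413
row 2: Σ corner-gray over 3 cells = 1683  → 0.7044
row 3: Σ corner-gray over 3 cells = 1423  → 0.5956
row 4: Σ corner-gray over 3 cells = 1837  → 0.7689
row 5: Σ corner-gray over 3 cells = 2120  → 0.8873
row 6: Σ corner-gray over 3 cells = 1112  → 0.4654
row 7: Σ corner-gray over 3 cells = 1349  → 0.5646
row 8: Σ corner-gray over 3 cells = 1974  → 0.8262
row 9: Σ corner-gray over 3 cells = 1521  → 0.6366
row 10: Σ corner-gray over 3 cells = 1322  → 0.5533
row 11: Σ corner-gray over 3 cells = 1095  → 0.4583
row 12: Σ corner-gray over 3 cells = 1252  → 0.5240
row 13: Σ corner-gray over 3 cells = 1160  → 0.4855
row 14: Σ corner-gray over 3 cells = 1447  → 0.6056
Σ rows: total corner-gray = 23104  → 9.6701 mm³
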